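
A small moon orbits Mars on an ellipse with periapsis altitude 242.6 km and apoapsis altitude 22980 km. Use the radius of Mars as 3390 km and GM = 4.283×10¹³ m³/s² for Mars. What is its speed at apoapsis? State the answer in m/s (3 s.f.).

r_p = 3390 + 242.6 = 3632.6 km = 3.6326×10⁶ m.
r_a = 3390 + 22980 = 26370 km = 2.6370×10⁷ m.
Semi-major axis a = (r_p + r_a)/2 = 15001 km = 1.500×10⁷ m.
Vis-viva: v² = μ(2/r − 1/a) = 4.283×10¹³ × (7.584×10⁻⁸ − 6.666×10⁻⁸) = 3.933×10⁵ m²/s².
v = 627.1 m/s.

v ≈ 627 m/s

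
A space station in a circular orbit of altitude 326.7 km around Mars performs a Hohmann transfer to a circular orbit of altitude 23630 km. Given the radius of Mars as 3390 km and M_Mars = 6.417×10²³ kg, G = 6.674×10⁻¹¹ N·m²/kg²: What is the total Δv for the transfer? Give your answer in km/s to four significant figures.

μ = GM = 6.674×10⁻¹¹ × 6.417×10²³ = 4.283×10¹³ m³/s².
r₁ = 3390 + 326.7 = 3716.7 km = 3.7167×10⁶ m.
r₂ = 3390 + 23630 = 27020 km = 2.7020×10⁷ m.
Transfer ellipse a_t = (r₁ + r₂)/2 = 1.537×10⁷ m.
At r₁: circular v_c1 = √(μ/r₁) = 3395 m/s; transfer-periapsis v_p = √[μ(2/r₁ − 1/a_t)] = 4501 m/s.
Δv₁ = v_p − v_c1 = 1106 m/s.
At r₂: circular v_c2 = √(μ/r₂) = 1259 m/s; transfer-apoapsis v_a = √[μ(2/r₂ − 1/a_t)] = 619.1 m/s.
Δv₂ = v_c2 − v_a = 639.8 m/s.
Total Δv = Δv₁ + Δv₂ = 1746 m/s = 1.746 km/s.

Δv_total ≈ 1.746 km/s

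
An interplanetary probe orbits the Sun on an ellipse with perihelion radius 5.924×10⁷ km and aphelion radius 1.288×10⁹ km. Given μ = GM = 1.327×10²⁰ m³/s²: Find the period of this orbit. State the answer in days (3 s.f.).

Semi-major axis a = (r_p + r_a)/2 = (5.9240×10⁷ + 1.2880×10⁹)/2 = 6.7362×10⁸ km = 6.736×10¹¹ m.
By Kepler's third law T = 2π√(a³/μ) = 2π × 4.799×10⁷ = 3.016×10⁸ s.
= 3490 days.

T ≈ 3490 days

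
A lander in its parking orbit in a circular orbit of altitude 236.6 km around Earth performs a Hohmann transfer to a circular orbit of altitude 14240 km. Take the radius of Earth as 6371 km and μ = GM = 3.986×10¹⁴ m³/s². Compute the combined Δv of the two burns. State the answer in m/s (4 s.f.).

Δv_total ≈ 3125 m/s

r₁ = 6371 + 236.6 = 6607.6 km = 6.6076×10⁶ m.
r₂ = 6371 + 14240 = 20611 km = 2.0611×10⁷ m.
Transfer ellipse a_t = (r₁ + r₂)/2 = 1.361×10⁷ m.
At r₁: circular v_c1 = √(μ/r₁) = 7767 m/s; transfer-perigee v_p = √[μ(2/r₁ − 1/a_t)] = 9558 m/s.
Δv₁ = v_p − v_c1 = 1791 m/s.
At r₂: circular v_c2 = √(μ/r₂) = 4398 m/s; transfer-apogee v_a = √[μ(2/r₂ − 1/a_t)] = 3064 m/s.
Δv₂ = v_c2 − v_a = 1333 m/s.
Total Δv = Δv₁ + Δv₂ = 3125 m/s.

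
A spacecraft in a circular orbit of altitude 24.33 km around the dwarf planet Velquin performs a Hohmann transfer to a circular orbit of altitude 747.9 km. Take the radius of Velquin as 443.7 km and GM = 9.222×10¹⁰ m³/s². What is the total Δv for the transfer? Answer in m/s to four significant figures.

Δv_total ≈ 157.3 m/s

r₁ = 443.7 + 24.33 = 468.03 km = 4.6803×10⁵ m.
r₂ = 443.7 + 747.9 = 1191.6 km = 1.1916×10⁶ m.
Transfer ellipse a_t = (r₁ + r₂)/2 = 8.298×10⁵ m.
At r₁: circular v_c1 = √(μ/r₁) = 443.9 m/s; transfer-periapsis v_p = √[μ(2/r₁ − 1/a_t)] = 531.9 m/s.
Δv₁ = v_p − v_c1 = 88.03 m/s.
At r₂: circular v_c2 = √(μ/r₂) = 278.2 m/s; transfer-apoapsis v_a = √[μ(2/r₂ − 1/a_t)] = 208.9 m/s.
Δv₂ = v_c2 − v_a = 69.27 m/s.
Total Δv = Δv₁ + Δv₂ = 157.3 m/s.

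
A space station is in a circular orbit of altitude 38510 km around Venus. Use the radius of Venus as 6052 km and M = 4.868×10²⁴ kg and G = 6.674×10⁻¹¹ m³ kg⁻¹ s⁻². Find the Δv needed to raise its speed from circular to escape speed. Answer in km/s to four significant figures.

μ = GM = 6.674×10⁻¹¹ × 4.868×10²⁴ = 3.249×10¹⁴ m³/s².
r = 6052 + 38510 = 44562 km = 4.4562×10⁷ m.
Circular speed v_c = √(μ/r) = 2700 m/s.
Escape speed v_esc = √(2μ/r) = √2 × v_c = 3819 m/s.
Δv = v_esc − v_c = 1118 m/s = 1.118 km/s.

Δv ≈ 1.118 km/s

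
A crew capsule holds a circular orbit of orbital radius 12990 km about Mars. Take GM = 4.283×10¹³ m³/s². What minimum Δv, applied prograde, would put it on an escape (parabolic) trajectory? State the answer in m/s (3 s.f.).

r = 12990 km = 1.299×10⁷ m.
Circular speed v_c = √(μ/r) = 1816 m/s.
Escape speed v_esc = √(2μ/r) = √2 × v_c = 2568 m/s.
Δv = v_esc − v_c = 752.1 m/s.

Δv ≈ 752 m/s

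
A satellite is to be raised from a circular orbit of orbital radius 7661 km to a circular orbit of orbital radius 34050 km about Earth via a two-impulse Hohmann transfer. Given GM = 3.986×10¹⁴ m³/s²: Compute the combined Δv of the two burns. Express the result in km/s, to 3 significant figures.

Δv_total ≈ 3.35 km/s

r₁ = 7661 km = 7.661×10⁶ m.
r₂ = 34050 km = 3.405×10⁷ m.
Transfer ellipse a_t = (r₁ + r₂)/2 = 2.086×10⁷ m.
At r₁: circular v_c1 = √(μ/r₁) = 7213 m/s; transfer-perigee v_p = √[μ(2/r₁ − 1/a_t)] = 9217 m/s.
Δv₁ = v_p − v_c1 = 2004 m/s.
At r₂: circular v_c2 = √(μ/r₂) = 3421 m/s; transfer-apogee v_a = √[μ(2/r₂ − 1/a_t)] = 2074 m/s.
Δv₂ = v_c2 − v_a = 1348 m/s.
Total Δv = Δv₁ + Δv₂ = 3351 m/s = 3.351 km/s.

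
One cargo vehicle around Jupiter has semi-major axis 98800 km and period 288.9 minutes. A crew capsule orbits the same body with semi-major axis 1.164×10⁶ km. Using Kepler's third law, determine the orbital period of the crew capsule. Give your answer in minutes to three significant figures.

Kepler's third law: T² ∝ a³, so T₂ = T₁ (a₂/a₁)^(3/2).
a₂/a₁ = 11.78, (a₂/a₁)^(3/2) = 40.44.
T₂ = 288.9 × 40.44 = 11680 minutes.

T₂ ≈ 11700 minutes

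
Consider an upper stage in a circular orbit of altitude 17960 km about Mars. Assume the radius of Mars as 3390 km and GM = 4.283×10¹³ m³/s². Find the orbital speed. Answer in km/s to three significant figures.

r = 3390 + 17960 = 21350 km = 2.1350×10⁷ m.
For a circular orbit v = √(μ/r) = √(4.283×10¹³ / 2.135×10⁷) = √(2.006×10⁶) = 1416 m/s.
That is 1.416 km/s.

v ≈ 1.42 km/s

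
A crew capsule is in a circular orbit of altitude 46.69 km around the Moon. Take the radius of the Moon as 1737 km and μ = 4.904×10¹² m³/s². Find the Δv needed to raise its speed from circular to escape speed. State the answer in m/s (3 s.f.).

r = 1737 + 46.69 = 1783.7 km = 1.7837×10⁶ m.
Circular speed v_c = √(μ/r) = 1658 m/s.
Escape speed v_esc = √(2μ/r) = √2 × v_c = 2345 m/s.
Δv = v_esc − v_c = 686.8 m/s.

Δv ≈ 687 m/s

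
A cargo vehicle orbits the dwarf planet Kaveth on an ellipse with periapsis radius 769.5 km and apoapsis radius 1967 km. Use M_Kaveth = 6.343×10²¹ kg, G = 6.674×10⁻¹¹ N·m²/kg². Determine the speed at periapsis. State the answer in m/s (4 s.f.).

μ = GM = 6.674×10⁻¹¹ × 6.343×10²¹ = 4.233×10¹¹ m³/s².
Semi-major axis a = (r_p + r_a)/2 = 1368.2 km = 1.368×10⁶ m.
Vis-viva: v² = μ(2/r − 1/a) = 4.233×10¹¹ × (2.599×10⁻⁶ − 7.309×10⁻⁷) = 7.909×10⁵ m²/s².
v = 889.3 m/s.

v ≈ 889.3 m/s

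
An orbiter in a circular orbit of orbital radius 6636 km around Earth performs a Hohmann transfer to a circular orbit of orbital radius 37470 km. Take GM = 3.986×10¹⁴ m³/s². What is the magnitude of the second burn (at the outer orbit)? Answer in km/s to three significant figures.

Δv ≈ 1.47 km/s

r₁ = 6636 km = 6.636×10⁶ m.
r₂ = 37470 km = 3.747×10⁷ m.
Transfer ellipse a_t = (r₁ + r₂)/2 = 2.205×10⁷ m.
At r₁: circular v_c1 = √(μ/r₁) = 7750 m/s; transfer-perigee v_p = √[μ(2/r₁ − 1/a_t)] = 10100 m/s.
At r₂: circular v_c2 = √(μ/r₂) = 3262 m/s; transfer-apogee v_a = √[μ(2/r₂ − 1/a_t)] = 1789 m/s.
Δv₂ = v_c2 − v_a = 1472 m/s.
= 1.472 km/s.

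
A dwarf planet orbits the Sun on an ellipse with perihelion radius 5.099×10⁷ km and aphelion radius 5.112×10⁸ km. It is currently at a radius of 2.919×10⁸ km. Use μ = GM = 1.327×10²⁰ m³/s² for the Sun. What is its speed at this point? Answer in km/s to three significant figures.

Semi-major axis a = (r_p + r_a)/2 = 2.8110×10⁸ km = 2.811×10¹¹ m.
Vis-viva: v² = μ(2/r − 1/a) = 1.327×10²⁰ × (6.852×10⁻¹² − 3.558×10⁻¹²) = 4.371×10⁸ m²/s².
v = 20910 m/s = 20.91 km/s.

v ≈ 20.9 km/s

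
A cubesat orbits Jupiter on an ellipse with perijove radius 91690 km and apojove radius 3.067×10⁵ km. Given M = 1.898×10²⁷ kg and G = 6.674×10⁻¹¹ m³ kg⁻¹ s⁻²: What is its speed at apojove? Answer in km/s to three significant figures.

v ≈ 13.8 km/s

μ = GM = 6.674×10⁻¹¹ × 1.898×10²⁷ = 1.267×10¹⁷ m³/s².
Semi-major axis a = (r_p + r_a)/2 = 1.9920×10⁵ km = 1.992×10⁸ m.
Vis-viva: v² = μ(2/r − 1/a) = 1.267×10¹⁷ × (6.521×10⁻⁹ − 5.020×10⁻⁹) = 1.901×10⁸ m²/s².
v = 13790 m/s = 13.79 km/s.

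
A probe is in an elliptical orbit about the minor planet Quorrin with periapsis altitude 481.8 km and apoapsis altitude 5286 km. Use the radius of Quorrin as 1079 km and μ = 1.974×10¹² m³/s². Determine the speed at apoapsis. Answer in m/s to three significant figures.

r_p = 1079 + 481.8 = 1560.8 km = 1.5608×10⁶ m.
r_a = 1079 + 5286 = 6365.0 km = 6.3650×10⁶ m.
Semi-major axis a = (r_p + r_a)/2 = 3962.9 km = 3.963×10⁶ m.
Vis-viva: v² = μ(2/r − 1/a) = 1.974×10¹² × (3.142×10⁻⁷ − 2.523×10⁻⁷) = 1.221×10⁵ m²/s².
v = 349.5 m/s.

v ≈ 349 m/s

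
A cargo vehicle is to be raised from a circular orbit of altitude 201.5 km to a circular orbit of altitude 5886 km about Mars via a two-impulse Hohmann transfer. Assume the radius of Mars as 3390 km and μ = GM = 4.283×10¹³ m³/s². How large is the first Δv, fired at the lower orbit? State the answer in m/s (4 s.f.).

r₁ = 3390 + 201.5 = 3591.5 km = 3.5915×10⁶ m.
r₂ = 3390 + 5886 = 9276.0 km = 9.2760×10⁶ m.
Transfer ellipse a_t = (r₁ + r₂)/2 = 6.434×10⁶ m.
At r₁: circular v_c1 = √(μ/r₁) = 3453 m/s; transfer-periapsis v_p = √[μ(2/r₁ − 1/a_t)] = 4147 m/s.
Δv₁ = v_p − v_c1 = 693.2 m/s.

Δv ≈ 693.2 m/s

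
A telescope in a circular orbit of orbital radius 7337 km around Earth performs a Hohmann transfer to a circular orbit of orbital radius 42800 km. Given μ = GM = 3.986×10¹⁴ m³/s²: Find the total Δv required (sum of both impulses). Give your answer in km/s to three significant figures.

r₁ = 7337 km = 7.337×10⁶ m.
r₂ = 42800 km = 4.280×10⁷ m.
Transfer ellipse a_t = (r₁ + r₂)/2 = 2.507×10⁷ m.
At r₁: circular v_c1 = √(μ/r₁) = 7371 m/s; transfer-perigee v_p = √[μ(2/r₁ − 1/a_t)] = 9631 m/s.
Δv₁ = v_p − v_c1 = 2260 m/s.
At r₂: circular v_c2 = √(μ/r₂) = 3052 m/s; transfer-apogee v_a = √[μ(2/r₂ − 1/a_t)] = 1651 m/s.
Δv₂ = v_c2 − v_a = 1401 m/s.
Total Δv = Δv₁ + Δv₂ = 3661 m/s = 3.661 km/s.

Δv_total ≈ 3.66 km/s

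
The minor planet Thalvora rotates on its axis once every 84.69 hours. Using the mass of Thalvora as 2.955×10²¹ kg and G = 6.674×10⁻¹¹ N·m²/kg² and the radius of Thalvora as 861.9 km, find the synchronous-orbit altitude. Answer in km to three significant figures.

μ = GM = 6.674×10⁻¹¹ × 2.955×10²¹ = 1.972×10¹¹ m³/s².
T = 84.69 hours = 3.049×10⁵ s.
A synchronous orbit has period T, so by Kepler's third law a = (μT²/4π²)^(1/3).
μT²/4π² = 1.972×10¹¹ × (3.049×10⁵)² / 39.48 = 4.644×10²⁰ m³.
a = 7.744×10⁶ m = 7743.7 km.
Altitude h = a − R = 7743.7 − 861.9 = 6881.8 km.

h_sync ≈ 6880 km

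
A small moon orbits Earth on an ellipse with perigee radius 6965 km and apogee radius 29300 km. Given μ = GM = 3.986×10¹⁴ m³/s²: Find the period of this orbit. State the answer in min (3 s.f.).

Semi-major axis a = (r_p + r_a)/2 = (6965.0 + 29300)/2 = 18132 km = 1.813×10⁷ m.
By Kepler's third law T = 2π√(a³/μ) = 2π × 3.867×10³ = 2.430×10⁴ s.
= 405.0 min.

T ≈ 405 min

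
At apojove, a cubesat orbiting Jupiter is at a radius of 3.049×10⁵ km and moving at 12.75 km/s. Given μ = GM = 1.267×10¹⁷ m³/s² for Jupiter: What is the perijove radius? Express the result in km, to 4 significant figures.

perijove radius ≈ 74140 km

r_a = 3.049×10⁸ m.
Specific energy ε = v²/2 − μ/r = -3.343×10⁸ J/kg, so a = −μ/(2ε) = 1.895×10⁸ m.
The apsides satisfy r_p + r_a = 2a, so the perijove radius is 2a − r_a = 7.414×10⁷ m = 74141 km.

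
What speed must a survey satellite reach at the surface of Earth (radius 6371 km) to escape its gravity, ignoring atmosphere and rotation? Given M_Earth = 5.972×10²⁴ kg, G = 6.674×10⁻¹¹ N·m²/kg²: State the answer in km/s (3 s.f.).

μ = GM = 6.674×10⁻¹¹ × 5.972×10²⁴ = 3.986×10¹⁴ m³/s².
r = R = 6.371×10⁶ m.
Escape speed v_esc = √(2μ/r) = √(2 × 3.986×10¹⁴ / 6.371×10⁶) = √(1.251×10⁸) = 11190 m/s.
= 11.19 km/s.

v_esc ≈ 11.2 km/s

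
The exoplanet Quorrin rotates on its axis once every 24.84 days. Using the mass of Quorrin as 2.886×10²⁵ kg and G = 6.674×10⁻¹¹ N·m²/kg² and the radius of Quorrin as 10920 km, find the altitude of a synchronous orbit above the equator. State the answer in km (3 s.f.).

h_sync ≈ 5.97×10⁵ km

μ = GM = 6.674×10⁻¹¹ × 2.886×10²⁵ = 1.926×10¹⁵ m³/s².
T = 24.84 days = 2.146×10⁶ s.
A synchronous orbit has period T, so by Kepler's third law a = (μT²/4π²)^(1/3).
μT²/4π² = 1.926×10¹⁵ × (2.146×10⁶)² / 39.48 = 2.247×10²⁶ m³.
a = 6.080×10⁸ m = 6.0797×10⁵ km.
Altitude h = a − R = 6.0797×10⁵ − 10920 = 5.9705×10⁵ km.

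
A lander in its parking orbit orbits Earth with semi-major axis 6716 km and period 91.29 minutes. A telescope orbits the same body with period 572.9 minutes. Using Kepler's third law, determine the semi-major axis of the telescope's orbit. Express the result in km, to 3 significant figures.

a₂ ≈ 22800 km

Kepler's third law: a³ ∝ T², so a₂ = a₁ (T₂/T₁)^(2/3).
T₂/T₁ = 6.276, (T₂/T₁)^(2/3) = 3.402.
a₂ = 6716 × 3.402 = 22850 km.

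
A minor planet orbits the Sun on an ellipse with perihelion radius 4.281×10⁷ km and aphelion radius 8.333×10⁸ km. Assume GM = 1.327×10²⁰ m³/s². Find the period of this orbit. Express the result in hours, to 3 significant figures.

T ≈ 43900 hours

Semi-major axis a = (r_p + r_a)/2 = (4.2810×10⁷ + 8.3330×10⁸)/2 = 4.3806×10⁸ km = 4.381×10¹¹ m.
By Kepler's third law T = 2π√(a³/μ) = 2π × 2.517×10⁷ = 1.581×10⁸ s.
= 43930 hours.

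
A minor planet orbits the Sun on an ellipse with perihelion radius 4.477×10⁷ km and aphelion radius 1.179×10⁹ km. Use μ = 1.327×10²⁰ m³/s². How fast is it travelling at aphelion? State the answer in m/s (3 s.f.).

Semi-major axis a = (r_p + r_a)/2 = 6.1188×10⁸ km = 6.119×10¹¹ m.
Vis-viva: v² = μ(2/r − 1/a) = 1.327×10²⁰ × (1.696×10⁻¹² − 1.634×10⁻¹²) = 8.235×10⁶ m²/s².
v = 2870 m/s.

v ≈ 2870 m/s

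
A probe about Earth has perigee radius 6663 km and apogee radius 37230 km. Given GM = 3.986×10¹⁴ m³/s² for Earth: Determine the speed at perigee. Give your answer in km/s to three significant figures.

Semi-major axis a = (r_p + r_a)/2 = 21946 km = 2.195×10⁷ m.
Vis-viva: v² = μ(2/r − 1/a) = 3.986×10¹⁴ × (3.002×10⁻⁷ − 4.557×10⁻⁸) = 1.015×10⁸ m²/s².
v = 10070 m/s = 10.07 km/s.

v ≈ 10.1 km/s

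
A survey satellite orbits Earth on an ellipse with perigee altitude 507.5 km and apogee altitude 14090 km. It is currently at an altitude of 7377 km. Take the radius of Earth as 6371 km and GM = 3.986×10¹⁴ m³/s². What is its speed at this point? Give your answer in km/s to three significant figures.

r_p = 6371 + 507.5 = 6878.5 km = 6.8785×10⁶ m.
r_a = 6371 + 14090 = 20461 km = 2.0461×10⁷ m.
r = 6371 + 7377 = 13748 km = 1.375×10⁷ m.
Semi-major axis a = (r_p + r_a)/2 = 13670 km = 1.367×10⁷ m.
Vis-viva: v² = μ(2/r − 1/a) = 3.986×10¹⁴ × (1.455×10⁻⁷ − 7.315×10⁻⁸) = 2.883×10⁷ m²/s².
v = 5369 m/s = 5.369 km/s.

v ≈ 5.37 km/s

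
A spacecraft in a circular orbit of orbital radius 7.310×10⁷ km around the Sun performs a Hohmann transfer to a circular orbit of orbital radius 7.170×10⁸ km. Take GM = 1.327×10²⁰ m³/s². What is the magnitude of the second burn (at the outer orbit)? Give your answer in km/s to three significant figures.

r₁ = 7.310×10⁷ km = 7.310×10¹⁰ m.
r₂ = 7.170×10⁸ km = 7.170×10¹¹ m.
Transfer ellipse a_t = (r₁ + r₂)/2 = 3.950×10¹¹ m.
At r₁: circular v_c1 = √(μ/r₁) = 42610 m/s; transfer-perihelion v_p = √[μ(2/r₁ − 1/a_t)] = 57400 m/s.
At r₂: circular v_c2 = √(μ/r₂) = 13600 m/s; transfer-aphelion v_a = √[μ(2/r₂ − 1/a_t)] = 5852 m/s.
Δv₂ = v_c2 − v_a = 7752 m/s.
= 7.752 km/s.

Δv ≈ 7.75 km/s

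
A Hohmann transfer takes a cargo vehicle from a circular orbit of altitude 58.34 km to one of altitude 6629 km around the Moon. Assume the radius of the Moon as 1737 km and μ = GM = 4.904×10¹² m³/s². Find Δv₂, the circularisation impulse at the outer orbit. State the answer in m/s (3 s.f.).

r₁ = 1737 + 58.34 = 1795.3 km = 1.7953×10⁶ m.
r₂ = 1737 + 6629 = 8366.0 km = 8.3660×10⁶ m.
Transfer ellipse a_t = (r₁ + r₂)/2 = 5.081×10⁶ m.
At r₁: circular v_c1 = √(μ/r₁) = 1653 m/s; transfer-perilune v_p = √[μ(2/r₁ − 1/a_t)] = 2121 m/s.
At r₂: circular v_c2 = √(μ/r₂) = 765.6 m/s; transfer-apolune v_a = √[μ(2/r₂ − 1/a_t)] = 455.1 m/s.
Δv₂ = v_c2 − v_a = 310.5 m/s.

Δv ≈ 311 m/s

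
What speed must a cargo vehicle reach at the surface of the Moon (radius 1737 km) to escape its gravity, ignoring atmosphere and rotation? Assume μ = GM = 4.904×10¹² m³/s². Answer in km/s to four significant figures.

v_esc ≈ 2.376 km/s

r = R = 1.737×10⁶ m.
Escape speed v_esc = √(2μ/r) = √(2 × 4.904×10¹² / 1.737×10⁶) = √(5.647×10⁶) = 2376 m/s.
= 2.376 km/s.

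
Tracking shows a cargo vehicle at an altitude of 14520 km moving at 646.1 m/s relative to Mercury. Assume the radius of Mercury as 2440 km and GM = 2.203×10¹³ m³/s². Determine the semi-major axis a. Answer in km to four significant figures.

a ≈ 10100 km

r = 2440 + 14520 = 16960 km = 1.696×10⁷ m.
Vis-viva rearranged: 1/a = 2/r − v²/μ = 1.179×10⁻⁷ − 1.895×10⁻⁸ = 9.898×10⁻⁸ m⁻¹.
a = 1.010×10⁷ m = 10104 km.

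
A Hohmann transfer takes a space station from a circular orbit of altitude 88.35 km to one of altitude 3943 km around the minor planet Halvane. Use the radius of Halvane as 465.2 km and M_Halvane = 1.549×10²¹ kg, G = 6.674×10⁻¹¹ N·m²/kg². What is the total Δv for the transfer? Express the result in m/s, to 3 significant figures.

μ = GM = 6.674×10⁻¹¹ × 1.549×10²¹ = 1.034×10¹¹ m³/s².
r₁ = 465.2 + 88.35 = 553.55 km = 5.5355×10⁵ m.
r₂ = 465.2 + 3943 = 4408.2 km = 4.4082×10⁶ m.
Transfer ellipse a_t = (r₁ + r₂)/2 = 2.481×10⁶ m.
At r₁: circular v_c1 = √(μ/r₁) = 432.2 m/s; transfer-periapsis v_p = √[μ(2/r₁ − 1/a_t)] = 576.1 m/s.
Δv₁ = v_p − v_c1 = 143.9 m/s.
At r₂: circular v_c2 = √(μ/r₂) = 153.1 m/s; transfer-apoapsis v_a = √[μ(2/r₂ − 1/a_t)] = 72.34 m/s.
Δv₂ = v_c2 − v_a = 80.80 m/s.
Total Δv = Δv₁ + Δv₂ = 224.7 m/s.

Δv_total ≈ 225 m/s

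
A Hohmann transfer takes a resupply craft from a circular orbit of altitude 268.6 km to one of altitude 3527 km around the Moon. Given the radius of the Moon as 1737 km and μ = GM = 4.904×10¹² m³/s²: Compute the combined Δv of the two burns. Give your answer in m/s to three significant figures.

Δv_total ≈ 566 m/s

r₁ = 1737 + 268.6 = 2005.6 km = 2.0056×10⁶ m.
r₂ = 1737 + 3527 = 5264.0 km = 5.2640×10⁶ m.
Transfer ellipse a_t = (r₁ + r₂)/2 = 3.635×10⁶ m.
At r₁: circular v_c1 = √(μ/r₁) = 1564 m/s; transfer-perilune v_p = √[μ(2/r₁ − 1/a_t)] = 1882 m/s.
Δv₁ = v_p − v_c1 = 318.1 m/s.
At r₂: circular v_c2 = √(μ/r₂) = 965.2 m/s; transfer-apolune v_a = √[μ(2/r₂ − 1/a_t)] = 717.0 m/s.
Δv₂ = v_c2 − v_a = 248.2 m/s.
Total Δv = Δv₁ + Δv₂ = 566.3 m/s.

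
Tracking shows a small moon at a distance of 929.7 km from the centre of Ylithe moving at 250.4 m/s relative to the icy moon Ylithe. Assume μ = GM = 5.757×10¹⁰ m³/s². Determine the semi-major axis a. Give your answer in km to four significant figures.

a ≈ 941.5 km

r = 9.297×10⁵ m.
Specific orbital energy ε = v²/2 − μ/r = (250.4)²/2 − 5.757×10¹⁰/9.297×10⁵ = -3.057×10⁴ J/kg.
Since ε = −μ/(2a), a = −μ/(2ε) = 9.415×10⁵ m = 941.51 km.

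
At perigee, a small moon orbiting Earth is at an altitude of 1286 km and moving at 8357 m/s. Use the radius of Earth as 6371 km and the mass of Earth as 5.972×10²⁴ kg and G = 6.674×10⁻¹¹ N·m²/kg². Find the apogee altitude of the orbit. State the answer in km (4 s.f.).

apogee altitude ≈ 9235 km

μ = GM = 6.674×10⁻¹¹ × 5.972×10²⁴ = 3.986×10¹⁴ m³/s².
r_p = 6371 + 1286 = 7657.0 km = 7.657×10⁶ m.
Specific energy ε = v²/2 − μ/r = -1.713×10⁷ J/kg, so a = −μ/(2ε) = 1.163×10⁷ m.
The apsides satisfy r_p + r_a = 2a, so the apogee radius is 2a − r_p = 1.561×10⁷ m = 15606 km.
Apogee altitude = 15606 − 6371 = 9234.7 km.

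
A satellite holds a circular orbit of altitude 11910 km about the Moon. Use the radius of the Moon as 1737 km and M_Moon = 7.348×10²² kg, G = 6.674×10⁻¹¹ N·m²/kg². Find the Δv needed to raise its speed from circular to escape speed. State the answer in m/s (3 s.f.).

μ = GM = 6.674×10⁻¹¹ × 7.348×10²² = 4.904×10¹² m³/s².
r = 1737 + 11910 = 13647 km = 1.3647×10⁷ m.
Circular speed v_c = √(μ/r) = 599.5 m/s.
Escape speed v_esc = √(2μ/r) = √2 × v_c = 847.8 m/s.
Δv = v_esc − v_c = 248.3 m/s.

Δv ≈ 248 m/s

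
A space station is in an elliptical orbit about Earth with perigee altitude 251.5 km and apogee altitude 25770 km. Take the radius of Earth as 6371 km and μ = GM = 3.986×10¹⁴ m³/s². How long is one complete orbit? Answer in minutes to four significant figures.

r_p = 6371 + 251.5 = 6622.5 km = 6.6225×10⁶ m.
r_a = 6371 + 25770 = 32141 km = 3.2141×10⁷ m.
Semi-major axis a = (r_p + r_a)/2 = (6622.5 + 32141)/2 = 19382 km = 1.938×10⁷ m.
By Kepler's third law T = 2π√(a³/μ) = 2π × 4.274×10³ = 2.685×10⁴ s.
= 447.6 minutes.

T ≈ 447.6 minutes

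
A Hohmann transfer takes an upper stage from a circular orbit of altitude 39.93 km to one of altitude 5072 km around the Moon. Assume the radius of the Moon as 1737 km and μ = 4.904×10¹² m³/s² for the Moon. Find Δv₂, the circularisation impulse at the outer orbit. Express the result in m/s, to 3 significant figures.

r₁ = 1737 + 39.93 = 1776.9 km = 1.7769×10⁶ m.
r₂ = 1737 + 5072 = 6809.0 km = 6.8090×10⁶ m.
Transfer ellipse a_t = (r₁ + r₂)/2 = 4.293×10⁶ m.
At r₁: circular v_c1 = √(μ/r₁) = 1661 m/s; transfer-perilune v_p = √[μ(2/r₁ − 1/a_t)] = 2092 m/s.
At r₂: circular v_c2 = √(μ/r₂) = 848.7 m/s; transfer-apolune v_a = √[μ(2/r₂ − 1/a_t)] = 546.0 m/s.
Δv₂ = v_c2 − v_a = 302.7 m/s.

Δv ≈ 303 m/s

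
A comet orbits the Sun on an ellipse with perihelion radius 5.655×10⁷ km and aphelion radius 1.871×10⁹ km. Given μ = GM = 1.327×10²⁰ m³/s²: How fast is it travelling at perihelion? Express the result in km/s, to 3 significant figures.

Semi-major axis a = (r_p + r_a)/2 = 9.6378×10⁸ km = 9.638×10¹¹ m.
Vis-viva: v² = μ(2/r − 1/a) = 1.327×10²⁰ × (3.537×10⁻¹¹ − 1.038×10⁻¹²) = 4.556×10⁹ m²/s².
v = 67490 m/s = 67.49 km/s.

v ≈ 67.5 km/s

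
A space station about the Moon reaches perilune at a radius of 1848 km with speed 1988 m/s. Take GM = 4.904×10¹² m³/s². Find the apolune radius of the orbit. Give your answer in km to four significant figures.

apolune radius ≈ 5389 km

r_p = 1.848×10⁶ m.
Specific energy ε = v²/2 − μ/r = -6.776×10⁵ J/kg, so a = −μ/(2ε) = 3.619×10⁶ m.
The apsides satisfy r_p + r_a = 2a, so the apolune radius is 2a − r_p = 5.389×10⁶ m = 5389.2 km.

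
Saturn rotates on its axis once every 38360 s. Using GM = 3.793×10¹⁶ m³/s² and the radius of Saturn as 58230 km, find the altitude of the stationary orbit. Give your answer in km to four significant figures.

A synchronous orbit has period T, so by Kepler's third law a = (μT²/4π²)^(1/3).
μT²/4π² = 3.793×10¹⁶ × (3.836×10⁴)² / 39.48 = 1.414×10²⁴ m³.
a = 1.122×10⁸ m = 1.1223×10⁵ km.
Altitude h = a − R = 1.1223×10⁵ − 58230 = 54005 km.

h_sync ≈ 54000 km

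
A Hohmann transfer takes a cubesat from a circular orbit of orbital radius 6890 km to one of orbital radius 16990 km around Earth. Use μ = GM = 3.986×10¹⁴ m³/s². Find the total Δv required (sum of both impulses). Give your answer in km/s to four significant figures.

Δv_total ≈ 2.631 km/s

r₁ = 6890 km = 6.890×10⁶ m.
r₂ = 16990 km = 1.699×10⁷ m.
Transfer ellipse a_t = (r₁ + r₂)/2 = 1.194×10⁷ m.
At r₁: circular v_c1 = √(μ/r₁) = 7606 m/s; transfer-perigee v_p = √[μ(2/r₁ − 1/a_t)] = 9073 m/s.
Δv₁ = v_p − v_c1 = 1467 m/s.
At r₂: circular v_c2 = √(μ/r₂) = 4844 m/s; transfer-apogee v_a = √[μ(2/r₂ − 1/a_t)] = 3679 m/s.
Δv₂ = v_c2 − v_a = 1164 m/s.
Total Δv = Δv₁ + Δv₂ = 2631 m/s = 2.631 km/s.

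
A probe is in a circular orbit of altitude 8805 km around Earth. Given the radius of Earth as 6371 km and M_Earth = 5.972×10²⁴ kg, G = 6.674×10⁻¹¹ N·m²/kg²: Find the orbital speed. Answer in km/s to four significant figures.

μ = GM = 6.674×10⁻¹¹ × 5.972×10²⁴ = 3.986×10¹⁴ m³/s².
r = 6371 + 8805 = 15176 km = 1.5176×10⁷ m.
For a circular orbit v = √(μ/r) = √(3.986×10¹⁴ / 1.518×10⁷) = √(2.626×10⁷) = 5125 m/s.
That is 5.125 km/s.

v ≈ 5.125 km/s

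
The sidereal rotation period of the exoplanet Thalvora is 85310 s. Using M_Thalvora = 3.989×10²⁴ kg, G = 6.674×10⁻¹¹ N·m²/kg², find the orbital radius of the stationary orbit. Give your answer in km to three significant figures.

r_sync ≈ 36600 km

μ = GM = 6.674×10⁻¹¹ × 3.989×10²⁴ = 2.662×10¹⁴ m³/s².
A synchronous orbit has period T, so by Kepler's third law a = (μT²/4π²)^(1/3).
μT²/4π² = 2.662×10¹⁴ × (8.531×10⁴)² / 39.48 = 4.908×10²² m³.
a = 3.661×10⁷ m = 36613 km.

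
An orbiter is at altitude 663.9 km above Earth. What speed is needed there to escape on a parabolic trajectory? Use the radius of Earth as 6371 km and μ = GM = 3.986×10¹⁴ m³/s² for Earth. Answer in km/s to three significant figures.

v_esc ≈ 10.6 km/s

r = 6371 + 663.9 = 7034.9 km = 7.0349×10⁶ m.
Escape speed v_esc = √(2μ/r) = √(2 × 3.986×10¹⁴ / 7.035×10⁶) = √(1.133×10⁸) = 10650 m/s.
= 10.65 km/s.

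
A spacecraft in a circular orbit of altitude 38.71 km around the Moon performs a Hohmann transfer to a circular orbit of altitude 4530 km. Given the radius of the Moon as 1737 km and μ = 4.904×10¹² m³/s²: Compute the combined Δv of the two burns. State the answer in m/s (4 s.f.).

r₁ = 1737 + 38.71 = 1775.7 km = 1.7757×10⁶ m.
r₂ = 1737 + 4530 = 6267.0 km = 6.2670×10⁶ m.
Transfer ellipse a_t = (r₁ + r₂)/2 = 4.021×10⁶ m.
At r₁: circular v_c1 = √(μ/r₁) = 1662 m/s; transfer-perilune v_p = √[μ(2/r₁ − 1/a_t)] = 2075 m/s.
Δv₁ = v_p − v_c1 = 412.8 m/s.
At r₂: circular v_c2 = √(μ/r₂) = 884.6 m/s; transfer-apolune v_a = √[μ(2/r₂ − 1/a_t)] = 587.8 m/s.
Δv₂ = v_c2 − v_a = 296.8 m/s.
Total Δv = Δv₁ + Δv₂ = 709.5 m/s.

Δv_total ≈ 709.5 m/s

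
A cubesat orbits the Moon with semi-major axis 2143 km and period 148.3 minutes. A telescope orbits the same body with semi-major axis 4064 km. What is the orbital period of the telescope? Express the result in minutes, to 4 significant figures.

T₂ ≈ 387.3 minutes

Kepler's third law: T² ∝ a³, so T₂ = T₁ (a₂/a₁)^(3/2).
a₂/a₁ = 1.896, (a₂/a₁)^(3/2) = 2.612.
T₂ = 148.3 × 2.612 = 387.3 minutes.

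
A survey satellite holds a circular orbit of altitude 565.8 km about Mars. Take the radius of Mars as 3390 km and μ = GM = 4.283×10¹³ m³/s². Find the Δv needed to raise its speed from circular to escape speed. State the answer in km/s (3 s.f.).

Δv ≈ 1.36 km/s

r = 3390 + 565.8 = 3955.8 km = 3.9558×10⁶ m.
Circular speed v_c = √(μ/r) = 3290 m/s.
Escape speed v_esc = √(2μ/r) = √2 × v_c = 4653 m/s.
Δv = v_esc − v_c = 1363 m/s = 1.363 km/s.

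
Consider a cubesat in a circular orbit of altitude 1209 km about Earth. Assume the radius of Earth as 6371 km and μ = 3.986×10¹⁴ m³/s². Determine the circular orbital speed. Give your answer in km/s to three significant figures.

r = 6371 + 1209 = 7580.0 km = 7.5800×10⁶ m.
For a circular orbit v = √(μ/r) = √(3.986×10¹⁴ / 7.580×10⁶) = √(5.259×10⁷) = 7252 m/s.
That is 7.252 km/s.

v ≈ 7.25 km/s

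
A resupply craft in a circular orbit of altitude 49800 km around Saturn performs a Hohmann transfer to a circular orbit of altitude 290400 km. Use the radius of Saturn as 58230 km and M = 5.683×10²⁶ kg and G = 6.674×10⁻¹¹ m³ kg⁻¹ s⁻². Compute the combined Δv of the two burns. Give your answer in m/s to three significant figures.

Δv_total ≈ 7670 m/s

μ = GM = 6.674×10⁻¹¹ × 5.683×10²⁶ = 3.793×10¹⁶ m³/s².
r₁ = 58230 + 49800 = 108030 km = 1.0803×10⁸ m.
r₂ = 58230 + 290400 = 348630 km = 3.4863×10⁸ m.
Transfer ellipse a_t = (r₁ + r₂)/2 = 2.283×10⁸ m.
At r₁: circular v_c1 = √(μ/r₁) = 18740 m/s; transfer-perikrone v_p = √[μ(2/r₁ − 1/a_t)] = 23150 m/s.
Δv₁ = v_p − v_c1 = 4416 m/s.
At r₂: circular v_c2 = √(μ/r₂) = 10430 m/s; transfer-apokrone v_a = √[μ(2/r₂ − 1/a_t)] = 7174 m/s.
Δv₂ = v_c2 − v_a = 3256 m/s.
Total Δv = Δv₁ + Δv₂ = 7672 m/s.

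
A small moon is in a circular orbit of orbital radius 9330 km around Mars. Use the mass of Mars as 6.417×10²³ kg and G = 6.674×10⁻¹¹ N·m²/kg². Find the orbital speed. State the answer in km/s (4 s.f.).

v ≈ 2.142 km/s

μ = GM = 6.674×10⁻¹¹ × 6.417×10²³ = 4.283×10¹³ m³/s².
r = 9330 km = 9.330×10⁶ m.
For a circular orbit v = √(μ/r) = √(4.283×10¹³ / 9.330×10⁶) = √(4.590×10⁶) = 2142 m/s.
That is 2.142 km/s.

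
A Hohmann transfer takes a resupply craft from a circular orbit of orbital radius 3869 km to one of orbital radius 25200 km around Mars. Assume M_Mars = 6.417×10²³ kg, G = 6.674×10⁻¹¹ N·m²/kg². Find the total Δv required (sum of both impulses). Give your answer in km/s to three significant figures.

μ = GM = 6.674×10⁻¹¹ × 6.417×10²³ = 4.283×10¹³ m³/s².
r₁ = 3869 km = 3.869×10⁶ m.
r₂ = 25200 km = 2.520×10⁷ m.
Transfer ellipse a_t = (r₁ + r₂)/2 = 1.453×10⁷ m.
At r₁: circular v_c1 = √(μ/r₁) = 3327 m/s; transfer-periapsis v_p = √[μ(2/r₁ − 1/a_t)] = 4381 m/s.
Δv₁ = v_p − v_c1 = 1054 m/s.
At r₂: circular v_c2 = √(μ/r₂) = 1304 m/s; transfer-apoapsis v_a = √[μ(2/r₂ − 1/a_t)] = 672.6 m/s.
Δv₂ = v_c2 − v_a = 631.0 m/s.
Total Δv = Δv₁ + Δv₂ = 1685 m/s = 1.685 km/s.

Δv_total ≈ 1.68 km/s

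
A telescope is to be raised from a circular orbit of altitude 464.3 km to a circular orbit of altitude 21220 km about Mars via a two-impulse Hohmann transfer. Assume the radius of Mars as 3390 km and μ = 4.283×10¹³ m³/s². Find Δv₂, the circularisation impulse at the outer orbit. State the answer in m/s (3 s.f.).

r₁ = 3390 + 464.3 = 3854.3 km = 3.8543×10⁶ m.
r₂ = 3390 + 21220 = 24610 km = 2.4610×10⁷ m.
Transfer ellipse a_t = (r₁ + r₂)/2 = 1.423×10⁷ m.
At r₁: circular v_c1 = √(μ/r₁) = 3334 m/s; transfer-periapsis v_p = √[μ(2/r₁ − 1/a_t)] = 4384 m/s.
At r₂: circular v_c2 = √(μ/r₂) = 1319 m/s; transfer-apoapsis v_a = √[μ(2/r₂ − 1/a_t)] = 686.5 m/s.
Δv₂ = v_c2 − v_a = 632.7 m/s.

Δv ≈ 633 m/s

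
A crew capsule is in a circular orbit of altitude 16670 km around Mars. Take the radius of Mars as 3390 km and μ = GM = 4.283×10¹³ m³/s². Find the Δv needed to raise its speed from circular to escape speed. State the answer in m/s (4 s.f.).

Δv ≈ 605.2 m/s

r = 3390 + 16670 = 20060 km = 2.0060×10⁷ m.
Circular speed v_c = √(μ/r) = 1461 m/s.
Escape speed v_esc = √(2μ/r) = √2 × v_c = 2066 m/s.
Δv = v_esc − v_c = 605.2 m/s.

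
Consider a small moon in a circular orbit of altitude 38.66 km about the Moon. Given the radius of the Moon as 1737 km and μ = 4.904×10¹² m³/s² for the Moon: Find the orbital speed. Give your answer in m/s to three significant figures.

v ≈ 1660 m/s

r = 1737 + 38.66 = 1775.7 km = 1.7757×10⁶ m.
For a circular orbit v = √(μ/r) = √(4.904×10¹² / 1.776×10⁶) = √(2.762×10⁶) = 1662 m/s.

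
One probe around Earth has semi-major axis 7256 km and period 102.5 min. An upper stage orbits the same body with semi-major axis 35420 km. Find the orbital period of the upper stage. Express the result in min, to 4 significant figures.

T₂ ≈ 1105 min

Kepler's third law: T² ∝ a³, so T₂ = T₁ (a₂/a₁)^(3/2).
a₂/a₁ = 4.881, (a₂/a₁)^(3/2) = 10.79.
T₂ = 102.5 × 10.79 = 1105 min.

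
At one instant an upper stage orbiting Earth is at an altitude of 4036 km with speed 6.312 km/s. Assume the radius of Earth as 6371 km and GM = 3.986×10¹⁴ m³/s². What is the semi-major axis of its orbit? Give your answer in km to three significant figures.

r = 6371 + 4036 = 10407 km = 1.041×10⁷ m.
Vis-viva rearranged: 1/a = 2/r − v²/μ = 1.922×10⁻⁷ − 9.995×10⁻⁸ = 9.223×10⁻⁸ m⁻¹.
a = 1.084×10⁷ m = 10843 km.

a ≈ 10800 km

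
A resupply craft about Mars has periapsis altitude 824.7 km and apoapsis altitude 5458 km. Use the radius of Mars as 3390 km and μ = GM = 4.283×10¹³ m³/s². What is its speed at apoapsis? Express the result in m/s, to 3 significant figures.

r_p = 3390 + 824.7 = 4214.7 km = 4.2147×10⁶ m.
r_a = 3390 + 5458 = 8848.0 km = 8.8480×10⁶ m.
Semi-major axis a = (r_p + r_a)/2 = 6531.4 km = 6.531×10⁶ m.
Vis-viva: v² = μ(2/r − 1/a) = 4.283×10¹³ × (2.260×10⁻⁷ − 1.531×10⁻⁷) = 3.124×10⁶ m²/s².
v = 1767 m/s.

v ≈ 1770 m/s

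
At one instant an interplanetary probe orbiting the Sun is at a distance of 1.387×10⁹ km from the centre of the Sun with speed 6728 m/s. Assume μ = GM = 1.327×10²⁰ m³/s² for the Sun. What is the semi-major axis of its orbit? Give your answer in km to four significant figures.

r = 1.387×10¹² m.
Vis-viva rearranged: 1/a = 2/r − v²/μ = 1.442×10⁻¹² − 3.411×10⁻¹³ = 1.101×10⁻¹² m⁻¹.
a = 9.084×10¹¹ m = 9.0839×10⁸ km.

a ≈ 9.084×10⁸ km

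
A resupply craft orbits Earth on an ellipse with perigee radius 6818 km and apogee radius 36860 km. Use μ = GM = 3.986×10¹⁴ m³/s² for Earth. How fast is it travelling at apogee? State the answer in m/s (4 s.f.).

v ≈ 1837 m/s

Semi-major axis a = (r_p + r_a)/2 = 21839 km = 2.184×10⁷ m.
Vis-viva: v² = μ(2/r − 1/a) = 3.986×10¹⁴ × (5.426×10⁻⁸ − 4.579×10⁻⁸) = 3.376×10⁶ m²/s².
v = 1837 m/s.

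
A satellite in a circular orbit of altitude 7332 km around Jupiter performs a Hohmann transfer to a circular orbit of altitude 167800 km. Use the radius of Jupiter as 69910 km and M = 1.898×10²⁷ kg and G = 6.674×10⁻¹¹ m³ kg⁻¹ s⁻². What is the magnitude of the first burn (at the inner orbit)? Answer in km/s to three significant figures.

Δv ≈ 9.26 km/s

μ = GM = 6.674×10⁻¹¹ × 1.898×10²⁷ = 1.267×10¹⁷ m³/s².
r₁ = 69910 + 7332 = 77242 km = 7.7242×10⁷ m.
r₂ = 69910 + 167800 = 237710 km = 2.3771×10⁸ m.
Transfer ellipse a_t = (r₁ + r₂)/2 = 1.575×10⁸ m.
At r₁: circular v_c1 = √(μ/r₁) = 40500 m/s; transfer-perijove v_p = √[μ(2/r₁ − 1/a_t)] = 49750 m/s.
Δv₁ = v_p − v_c1 = 9258 m/s.
= 9.258 km/s.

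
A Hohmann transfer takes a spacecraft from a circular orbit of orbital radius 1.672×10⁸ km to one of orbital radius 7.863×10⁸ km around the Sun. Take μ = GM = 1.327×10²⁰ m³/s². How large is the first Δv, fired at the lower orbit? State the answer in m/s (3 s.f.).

r₁ = 1.672×10⁸ km = 1.672×10¹¹ m.
r₂ = 7.863×10⁸ km = 7.863×10¹¹ m.
Transfer ellipse a_t = (r₁ + r₂)/2 = 4.768×10¹¹ m.
At r₁: circular v_c1 = √(μ/r₁) = 28170 m/s; transfer-perihelion v_p = √[μ(2/r₁ − 1/a_t)] = 36180 m/s.
Δv₁ = v_p − v_c1 = 8008 m/s.

Δv ≈ 8010 m/s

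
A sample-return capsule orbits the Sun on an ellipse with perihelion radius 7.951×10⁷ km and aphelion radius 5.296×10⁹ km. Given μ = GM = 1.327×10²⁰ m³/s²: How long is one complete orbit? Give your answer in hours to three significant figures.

Semi-major axis a = (r_p + r_a)/2 = (7.9510×10⁷ + 5.2960×10⁹)/2 = 2.6878×10⁹ km = 2.688×10¹² m.
By Kepler's third law T = 2π√(a³/μ) = 2π × 3.825×10⁸ = 2.403×10⁹ s.
= 6.676×10⁵ hours.

T ≈ 668000 hours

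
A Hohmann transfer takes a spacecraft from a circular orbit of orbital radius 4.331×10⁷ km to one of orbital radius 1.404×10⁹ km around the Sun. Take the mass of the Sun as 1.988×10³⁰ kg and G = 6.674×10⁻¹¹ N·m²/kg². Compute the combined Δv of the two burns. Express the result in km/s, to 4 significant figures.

Δv_total ≈ 29.09 km/s

μ = GM = 6.674×10⁻¹¹ × 1.988×10³⁰ = 1.327×10²⁰ m³/s².
r₁ = 4.331×10⁷ km = 4.331×10¹⁰ m.
r₂ = 1.404×10⁹ km = 1.404×10¹² m.
Transfer ellipse a_t = (r₁ + r₂)/2 = 7.237×10¹¹ m.
At r₁: circular v_c1 = √(μ/r₁) = 55350 m/s; transfer-perihelion v_p = √[μ(2/r₁ − 1/a_t)] = 77090 m/s.
Δv₁ = v_p − v_c1 = 21750 m/s.
At r₂: circular v_c2 = √(μ/r₂) = 9721 m/s; transfer-aphelion v_a = √[μ(2/r₂ − 1/a_t)] = 2378 m/s.
Δv₂ = v_c2 − v_a = 7343 m/s.
Total Δv = Δv₁ + Δv₂ = 29090 m/s = 29.09 km/s.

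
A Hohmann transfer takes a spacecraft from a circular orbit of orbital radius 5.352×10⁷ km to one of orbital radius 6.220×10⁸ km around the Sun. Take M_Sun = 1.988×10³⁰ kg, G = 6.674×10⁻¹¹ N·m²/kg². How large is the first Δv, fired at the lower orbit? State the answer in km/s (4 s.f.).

Δv ≈ 17.78 km/s

μ = GM = 6.674×10⁻¹¹ × 1.988×10³⁰ = 1.327×10²⁰ m³/s².
r₁ = 5.352×10⁷ km = 5.352×10¹⁰ m.
r₂ = 6.220×10⁸ km = 6.220×10¹¹ m.
Transfer ellipse a_t = (r₁ + r₂)/2 = 3.378×10¹¹ m.
At r₁: circular v_c1 = √(μ/r₁) = 49790 m/s; transfer-perihelion v_p = √[μ(2/r₁ − 1/a_t)] = 67570 m/s.
Δv₁ = v_p − v_c1 = 17780 m/s.
= 17.78 km/s.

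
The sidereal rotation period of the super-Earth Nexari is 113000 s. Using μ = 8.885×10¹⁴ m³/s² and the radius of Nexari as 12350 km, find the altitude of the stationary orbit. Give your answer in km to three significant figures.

h_sync ≈ 53600 km

A synchronous orbit has period T, so by Kepler's third law a = (μT²/4π²)^(1/3).
μT²/4π² = 8.885×10¹⁴ × (1.130×10⁵)² / 39.48 = 2.874×10²³ m³.
a = 6.599×10⁷ m = 65991 km.
Altitude h = a − R = 65991 − 12350 = 53641 km.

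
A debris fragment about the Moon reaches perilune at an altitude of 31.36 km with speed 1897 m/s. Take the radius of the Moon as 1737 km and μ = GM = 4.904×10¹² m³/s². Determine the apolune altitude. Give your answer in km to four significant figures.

r_p = 1737 + 31.36 = 1768.4 km = 1.768×10⁶ m.
Specific energy ε = v²/2 − μ/r = -9.739×10⁵ J/kg, so a = −μ/(2ε) = 2.518×10⁶ m.
The apsides satisfy r_p + r_a = 2a, so the apolune radius is 2a − r_p = 3.267×10⁶ m = 3267.1 km.
Apolune altitude = 3267.1 − 1737 = 1530.1 km.

apolune altitude ≈ 1530 km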